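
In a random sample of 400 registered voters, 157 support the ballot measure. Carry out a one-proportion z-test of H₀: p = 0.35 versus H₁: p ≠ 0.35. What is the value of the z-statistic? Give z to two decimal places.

z = 1.78

The sample proportion is 157/400 = 0.39250.
SE₀ = √(0.35·0.65/400) = 0.023848.
z = (0.39250 − 0.35)/0.023848 = 0.04250/0.023848 = 1.78.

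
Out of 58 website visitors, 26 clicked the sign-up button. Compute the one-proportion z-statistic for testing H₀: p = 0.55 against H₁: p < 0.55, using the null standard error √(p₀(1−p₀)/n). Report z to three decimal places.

Sample proportion p̂ = 26/58 = 0.44828.
Null standard error: √(0.55·0.45/58) = √0.004267241 = 0.065324.
z = (0.44828 − 0.55)/0.065324 = -0.10172/0.065324 = -1.557.

z = -1.557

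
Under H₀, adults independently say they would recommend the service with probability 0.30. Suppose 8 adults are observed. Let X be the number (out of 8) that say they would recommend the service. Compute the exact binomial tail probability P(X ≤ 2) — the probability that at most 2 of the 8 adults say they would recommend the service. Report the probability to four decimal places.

P = 0.5518

X ~ Binomial(n=8, p=0.30).
P(X ≤ 2) = C(8,0)·0.30^0·0.70^8 + C(8,1)·0.30^1·0.70^7 + C(8,2)·0.30^2·0.70^6.
= 0.057648 + 0.197650 + 0.296475 = 0.5518.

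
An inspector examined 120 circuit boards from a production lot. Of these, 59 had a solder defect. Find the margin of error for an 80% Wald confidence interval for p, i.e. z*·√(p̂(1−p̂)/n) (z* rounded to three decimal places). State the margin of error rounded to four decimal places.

p̂ = 59/120 = 0.49167.
SE = √(p̂(1−p̂)/n) = √(0.249931/120) = 0.045637.
The 80% critical value is z* = 1.282.
Margin of error = z*·SE = 1.282 × 0.045637 = 0.0585.

ME = 0.0585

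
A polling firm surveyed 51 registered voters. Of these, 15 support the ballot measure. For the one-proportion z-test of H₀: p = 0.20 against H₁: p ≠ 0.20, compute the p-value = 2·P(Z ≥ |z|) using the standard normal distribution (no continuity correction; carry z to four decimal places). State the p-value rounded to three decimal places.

p-value = 0.093

The sample proportion is 15/51 = 0.29412.
Null standard error: √(0.20·0.80/51) = √0.003137255 = 0.056011.
z = (p̂ − p₀)/SE = (15/51 − 0.20)/0.056011 ≈ 1.6803.
From the standard normal, 2·P(Z ≥ |z|) = 0.093.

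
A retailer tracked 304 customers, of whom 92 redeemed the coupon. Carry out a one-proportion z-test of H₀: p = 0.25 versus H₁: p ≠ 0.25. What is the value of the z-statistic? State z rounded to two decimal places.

p̂ = 92/304 = 0.30263.
SE₀ = √(0.25·0.75/304) = 0.024835.
Test statistic: z = 0.05263/0.024835 = 2.12.

z = 2.12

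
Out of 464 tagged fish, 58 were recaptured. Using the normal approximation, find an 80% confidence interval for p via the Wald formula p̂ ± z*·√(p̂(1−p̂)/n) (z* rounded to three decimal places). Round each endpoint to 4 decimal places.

(0.1053, 0.1447)

Sample proportion p̂ = 58/464 = 0.12500.
Standard error of p̂: √(0.109375/464) = √0.000235722 = 0.015353.
z* = 1.282 at the 80% level.
Margin of error: 1.282 × 0.015353 = 0.01968.
CI: 0.12500 ± 0.01968 = (0.1053, 0.1447).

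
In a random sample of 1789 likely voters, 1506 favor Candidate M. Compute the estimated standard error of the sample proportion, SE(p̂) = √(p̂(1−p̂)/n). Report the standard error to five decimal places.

SE = 0.00863

p̂ = 1506/1789 = 0.84181.
p̂(1−p̂) = 0.84181·0.15819 = 0.133166.
SE = √(0.133166/1789) = √0.000074436 = 0.00863.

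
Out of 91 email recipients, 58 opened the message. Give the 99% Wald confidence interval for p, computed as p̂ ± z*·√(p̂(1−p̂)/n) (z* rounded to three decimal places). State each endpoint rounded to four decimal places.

(0.5075, 0.7672)

The sample proportion is 58/91 = 0.63736.
Standard error of p̂: √(0.231132/91) = √0.002539907 = 0.050397.
z* = 2.576 at the 99% level.
Margin = 2.576·0.050397 = 0.12982.
Interval: 0.63736 ± 0.12982 → (0.5075, 0.7672).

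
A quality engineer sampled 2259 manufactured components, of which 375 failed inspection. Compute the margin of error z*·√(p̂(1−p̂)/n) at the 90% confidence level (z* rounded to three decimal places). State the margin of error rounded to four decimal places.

ME = 0.0129

The sample proportion is 375/2259 = 0.16600.
SE(p̂) = √(0.16600·0.83400/2259) = 0.007829.
For 90% confidence, z* = 1.645.
So ME = 0.0129.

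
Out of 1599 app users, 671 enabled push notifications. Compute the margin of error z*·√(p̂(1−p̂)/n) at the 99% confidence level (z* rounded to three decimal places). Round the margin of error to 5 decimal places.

p̂ = 671/1599 = 0.41964.
SE = √(p̂(1−p̂)/n) = √(0.243542/1599) = 0.012341.
The 99% critical value is z* = 2.576.
Margin of error = z*·SE = 2.576 × 0.012341 = 0.03179.

ME = 0.03179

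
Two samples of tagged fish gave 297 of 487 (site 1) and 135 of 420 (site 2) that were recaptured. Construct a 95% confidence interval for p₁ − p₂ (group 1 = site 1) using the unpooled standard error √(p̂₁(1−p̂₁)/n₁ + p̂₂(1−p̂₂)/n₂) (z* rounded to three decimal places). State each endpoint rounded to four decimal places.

p̂₁ = 0.60986, p̂₂ = 0.32143, so the observed difference is 0.28843.
Unpooled SE = √(p̂₁(1−p̂₁)/n₁ + p̂₂(1−p̂₂)/n₂) = √(0.000488566 + 0.000519315) = 0.031747.
z* = 1.960 at the 95% level. Margin of error = 0.06222.
CI: 0.28843 ± 0.06222 = (0.2262, 0.3507).

(0.2262, 0.3507)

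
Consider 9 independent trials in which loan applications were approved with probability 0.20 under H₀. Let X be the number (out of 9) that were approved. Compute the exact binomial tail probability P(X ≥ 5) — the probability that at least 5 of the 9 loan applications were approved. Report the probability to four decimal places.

X ~ Binomial(n=9, p=0.20).
P(X ≥ 5) = Σ_{j=5}^{9} C(9,j)·0.20^j·0.80^{9−j}.
= 0.016515 + 0.002753 + 0.000295 + 0.000018 + 0.000001 = 0.0196.

P = 0.0196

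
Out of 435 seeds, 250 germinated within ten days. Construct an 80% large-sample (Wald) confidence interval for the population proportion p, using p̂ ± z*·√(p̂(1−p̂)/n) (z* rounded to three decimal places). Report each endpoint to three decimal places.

(0.544, 0.605)

The sample proportion is 250/435 = 0.57471.
Standard error of p̂: √(0.244418/435) = √0.000561881 = 0.023704.
The 80% critical value is z* = 1.282.
Margin of error: 1.282 × 0.023704 = 0.03039.
So the interval runs from 0.544 to 0.605.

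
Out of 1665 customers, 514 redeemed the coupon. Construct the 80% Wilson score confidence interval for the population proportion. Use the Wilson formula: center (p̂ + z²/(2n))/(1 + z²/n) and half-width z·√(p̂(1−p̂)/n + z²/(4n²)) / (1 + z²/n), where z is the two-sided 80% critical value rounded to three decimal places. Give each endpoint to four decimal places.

(0.2944, 0.3234)

p̂ = 514/1665 = 0.30871; z = 1.282, so z² = 1.643524.
1 + z²/n = 1.000987.
Adjusted center: (0.30871 + z²/(2n))/1.000987 = 0.30890.
Radicand: p̂(1−p̂)/n + z²/(4n²) = 0.000128173 + 0.000000148 = 0.000128321.
Half-width = 1.282·√0.000128321/1.000987 = 0.01451.
CI: 0.30890 ± 0.01451 = (0.2944, 0.3234).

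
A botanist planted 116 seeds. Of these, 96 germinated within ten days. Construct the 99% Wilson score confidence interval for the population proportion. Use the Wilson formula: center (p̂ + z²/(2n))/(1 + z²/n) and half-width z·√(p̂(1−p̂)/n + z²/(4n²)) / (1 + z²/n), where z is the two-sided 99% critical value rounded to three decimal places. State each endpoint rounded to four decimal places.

(0.7202, 0.8995)

Here p̂ = 96/116 = 0.82759 and z = 2.576 (z² = 6.635776).
1 + z²/n = 1.057205.
Center = (0.82759 + 0.028602)/1.057205 = 0.80986.
Radicand: p̂(1−p̂)/n + z²/(4n²) = 0.001230063 + 0.000123287 = 0.001353350.
Half-width = z·√(radicand)/denom = 2.576·0.036788/1.057205 = 0.08964.
Interval: 0.80986 ± 0.08964 → (0.7202, 0.8995).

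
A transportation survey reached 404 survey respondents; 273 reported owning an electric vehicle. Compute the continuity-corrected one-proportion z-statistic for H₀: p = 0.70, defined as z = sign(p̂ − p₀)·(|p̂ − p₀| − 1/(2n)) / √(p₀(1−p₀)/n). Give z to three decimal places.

p̂ = 273/404 = 0.67574. p̂ − p₀ = -0.024257.
1/(2n) = 0.001238.
Corrected numerator: |-0.024257| − 0.001238 = 0.023019.
SE₀ = √(0.70·0.30/404) = 0.022799.
z = (−)0.023019/0.022799 = -1.010.

z = -1.010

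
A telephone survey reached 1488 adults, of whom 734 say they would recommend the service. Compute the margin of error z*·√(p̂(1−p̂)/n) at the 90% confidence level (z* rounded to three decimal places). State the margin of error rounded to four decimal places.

The sample proportion is 734/1488 = 0.49328.
SE = √(p̂(1−p̂)/n) = √(0.249955/1488) = 0.012961.
The 90% critical value is z* = 1.645.
Margin of error = z*·SE = 1.645 × 0.012961 = 0.0213.

ME = 0.0213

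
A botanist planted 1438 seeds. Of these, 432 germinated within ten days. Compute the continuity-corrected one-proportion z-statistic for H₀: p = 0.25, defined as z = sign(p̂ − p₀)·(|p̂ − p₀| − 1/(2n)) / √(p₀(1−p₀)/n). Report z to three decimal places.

z = 4.385

Sample proportion p̂ = 432/1438 = 0.30042. p̂ − p₀ = 0.050417.
Continuity correction 1/(2n) = 1/2876 = 0.000348.
Corrected numerator: |0.050417| − 0.000348 = 0.050069.
SE₀ = √(0.25·0.75/1438) = 0.011419.
z = (+)0.050069/0.011419 = 4.385.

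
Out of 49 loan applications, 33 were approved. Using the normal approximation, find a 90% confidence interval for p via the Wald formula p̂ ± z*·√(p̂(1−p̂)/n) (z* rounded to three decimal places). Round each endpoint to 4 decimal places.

With x = 33 successes in n = 49, p̂ = 0.67347.
SE = √(p̂(1−p̂)/n) = √(0.219908/49) = 0.066992.
For 90% confidence, z* = 1.645.
Margin of error: 1.645 × 0.066992 = 0.11020.
So the interval runs from 0.5633 to 0.7837.

(0.5633, 0.7837)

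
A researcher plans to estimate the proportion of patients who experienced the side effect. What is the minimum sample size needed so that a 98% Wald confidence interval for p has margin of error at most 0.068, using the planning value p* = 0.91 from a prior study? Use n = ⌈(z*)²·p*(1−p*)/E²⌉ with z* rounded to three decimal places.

n = 96

The 98% critical value is z* = 2.326.
p*(1−p*) = 0.0819.
(z*)²·p*(1−p*)/E² = 5.410276·0.0819/0.004624 = 95.826.
⌈95.826⌉ = 96.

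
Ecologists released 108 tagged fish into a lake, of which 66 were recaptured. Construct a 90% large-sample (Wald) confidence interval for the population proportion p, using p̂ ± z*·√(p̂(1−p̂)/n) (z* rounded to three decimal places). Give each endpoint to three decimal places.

(0.534, 0.688)

p̂ = 66/108 = 0.61111.
SE = √(p̂(1−p̂)/n) = √(0.237654/108) = 0.046910.
z* = 1.645 at the 90% level.
Margin of error: 1.645 × 0.046910 = 0.07717.
Interval: 0.61111 ± 0.07717 → (0.534, 0.688).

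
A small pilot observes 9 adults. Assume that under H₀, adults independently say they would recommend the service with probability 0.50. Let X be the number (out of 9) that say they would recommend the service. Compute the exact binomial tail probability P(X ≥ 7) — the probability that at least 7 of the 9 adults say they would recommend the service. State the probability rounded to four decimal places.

X is binomial with n = 9 and p = 0.50.
P(X ≥ 7) = C(9,7)·0.50^7·0.50^2 + C(9,8)·0.50^8·0.50^1 + C(9,9)·0.50^9·0.50^0.
= 0.070312 + 0.017578 + 0.001953 = 0.0898.

P = 0.0898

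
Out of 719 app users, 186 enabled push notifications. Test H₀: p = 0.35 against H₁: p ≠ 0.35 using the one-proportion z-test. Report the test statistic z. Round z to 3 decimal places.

p̂ = 186/719 = 0.25869.
SE₀ = √(0.35·0.65/719) = 0.017788.
z = (p̂ − p₀)/SE = (0.25869 − 0.35)/0.017788 = -5.133.

z = -5.133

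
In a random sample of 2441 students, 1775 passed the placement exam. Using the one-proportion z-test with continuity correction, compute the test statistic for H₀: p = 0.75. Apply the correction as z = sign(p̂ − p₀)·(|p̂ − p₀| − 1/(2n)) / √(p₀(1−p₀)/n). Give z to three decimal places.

z = -2.583

With x = 1775 successes in n = 2441, p̂ = 0.72716. p̂ − p₀ = -0.022839.
Continuity correction 1/(2n) = 1/4882 = 0.000205.
Corrected numerator: |-0.022839| − 0.000205 = 0.022634.
Under H₀, SE = √(p₀(1−p₀)/n) = √(0.75·0.25/2441) = √0.000076813 = 0.008764.
z = −0.022634/0.008764 = -2.583.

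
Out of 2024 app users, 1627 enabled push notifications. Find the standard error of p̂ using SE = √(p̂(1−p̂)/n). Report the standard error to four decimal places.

With x = 1627 successes in n = 2024, p̂ = 0.80385.
p̂(1−p̂) = 0.80385·0.19615 = 0.157675.
SE = √(0.157675/2024) = √0.000077903 = 0.0088.

SE = 0.0088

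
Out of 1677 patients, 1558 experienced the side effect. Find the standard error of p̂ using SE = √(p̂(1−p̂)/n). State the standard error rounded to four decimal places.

Sample proportion p̂ = 1558/1677 = 0.92904.
p̂(1−p̂) = 0.92904·0.07096 = 0.065925.
Dividing by n and taking the root: √0.000039311 = 0.0063.

SE = 0.0063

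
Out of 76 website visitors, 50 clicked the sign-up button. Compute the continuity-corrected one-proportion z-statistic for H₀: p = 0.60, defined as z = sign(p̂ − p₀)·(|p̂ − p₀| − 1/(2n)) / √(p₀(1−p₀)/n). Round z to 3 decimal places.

Sample proportion p̂ = 50/76 = 0.65789. p̂ − p₀ = 0.057895.
1/(2n) = 0.006579.
Corrected numerator: |0.057895| − 0.006579 = 0.051316.
Null standard error: √(0.60·0.40/76) = √0.003157895 = 0.056195.
z = +0.051316/0.056195 = 0.913.

z = 0.913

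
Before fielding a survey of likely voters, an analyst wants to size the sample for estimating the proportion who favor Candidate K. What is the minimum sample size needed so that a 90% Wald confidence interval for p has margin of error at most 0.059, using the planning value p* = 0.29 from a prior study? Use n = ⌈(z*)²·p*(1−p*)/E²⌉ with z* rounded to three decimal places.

For 90% confidence, z* = 1.645.
p*(1−p*) = 0.2059.
(z*)²·p*(1−p*)/E² = 2.706025·0.2059/0.003481 = 160.060.
⌈160.060⌉ = 161.

n = 161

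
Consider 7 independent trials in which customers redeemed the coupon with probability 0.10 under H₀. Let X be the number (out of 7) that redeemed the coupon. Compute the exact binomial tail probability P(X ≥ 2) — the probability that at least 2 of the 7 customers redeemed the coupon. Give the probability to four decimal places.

X ~ Binomial(n=7, p=0.10).
P(X ≥ 2) = Σ_{j=2}^{7} C(7,j)·0.10^j·0.90^{7−j}.
= 0.124003 + 0.022964 + 0.002552 + 0.000170 + 0.000006 + 0.000000 = 0.1497.

P = 0.1497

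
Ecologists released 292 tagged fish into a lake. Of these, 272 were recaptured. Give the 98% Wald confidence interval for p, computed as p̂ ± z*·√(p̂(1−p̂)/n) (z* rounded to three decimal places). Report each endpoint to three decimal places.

(0.897, 0.966)

With x = 272 successes in n = 292, p̂ = 0.93151.
SE = √(p̂(1−p̂)/n) = √(0.063802/292) = 0.014782.
The 98% critical value is z* = 2.326.
Margin of error: 2.326 × 0.014782 = 0.03438.
Interval: 0.93151 ± 0.03438 → (0.897, 0.966).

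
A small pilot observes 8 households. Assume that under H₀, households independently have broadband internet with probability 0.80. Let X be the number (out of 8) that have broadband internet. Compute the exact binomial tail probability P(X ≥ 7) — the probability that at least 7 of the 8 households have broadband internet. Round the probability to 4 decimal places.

P = 0.5033

X is binomial with n = 8 and p = 0.80.
P(X ≥ 7) = C(8,7)·0.80^7·0.20^1 + C(8,8)·0.80^8·0.20^0.
= 0.335544 + 0.167772 = 0.5033.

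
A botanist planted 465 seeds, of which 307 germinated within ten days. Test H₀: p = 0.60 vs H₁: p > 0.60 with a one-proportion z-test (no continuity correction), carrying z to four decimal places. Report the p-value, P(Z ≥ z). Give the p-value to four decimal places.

p̂ = 307/465 = 0.66022.
Null standard error: √(0.60·0.40/465) = √0.000516129 = 0.022718.
z = (p̂ − p₀)/SE = (307/465 − 0.60)/0.022718 ≈ 2.6505.
From the standard normal, P(Z ≥ z) = 0.0040.

p-value = 0.0040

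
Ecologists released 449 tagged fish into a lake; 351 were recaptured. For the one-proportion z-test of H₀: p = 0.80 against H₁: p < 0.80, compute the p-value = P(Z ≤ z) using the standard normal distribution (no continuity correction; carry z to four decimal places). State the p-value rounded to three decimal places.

The sample proportion is 351/449 = 0.78174.
SE₀ = √(0.80·0.20/449) = 0.018877.
Test statistic (full precision, shown to 4 dp): z = (351/449 − 0.80)/SE₀ ≈ -0.9675.
From the standard normal, P(Z ≤ z) = 0.167.

p-value = 0.167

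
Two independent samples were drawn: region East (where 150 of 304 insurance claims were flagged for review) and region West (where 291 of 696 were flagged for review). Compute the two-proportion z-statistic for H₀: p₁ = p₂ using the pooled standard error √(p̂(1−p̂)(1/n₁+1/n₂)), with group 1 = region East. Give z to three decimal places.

z = 2.207

p̂₁ = 150/304 = 0.49342, p̂₂ = 291/696 = 0.41810.
Pooled p̂ = (150+291)/(304+696) = 441/1000 = 0.44100.
Pooled SE = √[0.2465190·0.00472626] ≈ 0.034134.
z = (p̂₁ − p̂₂)/SE = (0.49342 − 0.41810)/0.034134 = 0.07532/0.034134 = 2.207.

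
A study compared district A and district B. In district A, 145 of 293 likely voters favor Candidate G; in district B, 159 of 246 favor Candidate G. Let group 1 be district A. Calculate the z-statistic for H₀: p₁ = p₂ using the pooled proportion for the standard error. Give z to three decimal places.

Sample proportions: p̂₁ = 145/293 = 0.49488 and p̂₂ = 159/246 = 0.64634.
Pooled p̂ = (145+159)/(293+246) = 304/539 = 0.56401.
SE = √[p̂(1−p̂)(1/n₁+1/n₂)] = √[0.56401·0.43599·(1/293+1/246)] ≈ 0.042882.
z = (p̂₁ − p̂₂)/SE = (0.49488 − 0.64634)/0.042882 = -0.15146/0.042882 = -3.532.

z = -3.532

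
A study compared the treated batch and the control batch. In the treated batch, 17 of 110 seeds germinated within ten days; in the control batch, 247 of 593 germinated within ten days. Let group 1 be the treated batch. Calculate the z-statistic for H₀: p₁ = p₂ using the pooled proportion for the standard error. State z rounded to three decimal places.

z = -5.211

p̂₁ = 17/110 = 0.15455, p̂₂ = 247/593 = 0.41653.
Pooled p̂ = (17+247)/(110+593) = 264/703 = 0.37553.
SE = √[p̂(1−p̂)(1/n₁+1/n₂)] = √[0.37553·0.62447·(1/110+1/593)] ≈ 0.050273.
z = -0.26198/0.050273 = -5.211.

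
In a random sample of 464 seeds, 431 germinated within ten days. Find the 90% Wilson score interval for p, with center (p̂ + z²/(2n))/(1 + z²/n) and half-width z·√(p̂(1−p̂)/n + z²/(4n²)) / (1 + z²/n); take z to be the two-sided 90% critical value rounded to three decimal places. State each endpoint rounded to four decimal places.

(0.9067, 0.9461)

p̂ = 431/464 = 0.92888; z = 1.645, so z² = 2.706025.
1 + z²/n = 1.005832.
Adjusted center: (0.92888 + z²/(2n))/1.005832 = 0.92639.
Radicand: p̂(1−p̂)/n + z²/(4n²) = 0.000142376 + 0.000003142 = 0.000145518.
Half-width = z·√(radicand)/denom = 1.645·0.012063/1.005832 = 0.01973.
Interval: 0.92639 ± 0.01973 → (0.9067, 0.9461).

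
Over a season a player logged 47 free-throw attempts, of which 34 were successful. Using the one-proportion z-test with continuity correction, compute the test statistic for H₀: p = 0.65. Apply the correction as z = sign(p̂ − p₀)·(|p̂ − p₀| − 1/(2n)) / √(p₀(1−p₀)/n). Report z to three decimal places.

p̂ = 34/47 = 0.72340. p̂ − p₀ = 0.073404.
Continuity correction 1/(2n) = 1/94 = 0.010638.
Corrected numerator: |0.073404| − 0.010638 = 0.062766.
Null standard error: √(0.65·0.35/47) = √0.004840426 = 0.069573.
z = +0.062766/0.069573 = 0.902.

z = 0.902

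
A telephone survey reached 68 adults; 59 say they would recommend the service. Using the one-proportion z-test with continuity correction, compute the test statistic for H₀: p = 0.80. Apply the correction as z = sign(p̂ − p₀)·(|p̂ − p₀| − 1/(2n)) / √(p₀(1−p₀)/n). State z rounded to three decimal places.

z = 1.243

The sample proportion is 59/68 = 0.86765. p̂ − p₀ = 0.067647.
1/(2n) = 0.007353.
Corrected numerator: |0.067647| − 0.007353 = 0.060294.
SE₀ = √(0.80·0.20/68) = 0.048507.
z = +0.060294/0.048507 = 1.243.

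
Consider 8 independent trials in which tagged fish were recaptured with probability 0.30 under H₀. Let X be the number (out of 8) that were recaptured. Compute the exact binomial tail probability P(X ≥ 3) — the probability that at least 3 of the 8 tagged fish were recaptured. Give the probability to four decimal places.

X is binomial with n = 8 and p = 0.30.
P(X ≥ 3) = Σ_{j=3}^{8} C(8,j)·0.30^j·0.70^{8−j}.
= 0.254122 + 0.136137 + 0.046675 + 0.010002 + 0.001225 + 0.000066 = 0.4482.

P = 0.4482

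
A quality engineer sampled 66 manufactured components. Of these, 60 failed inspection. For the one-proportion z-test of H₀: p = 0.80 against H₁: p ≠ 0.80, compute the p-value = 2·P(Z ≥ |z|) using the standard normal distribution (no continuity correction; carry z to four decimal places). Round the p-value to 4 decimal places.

The sample proportion is 60/66 = 0.90909.
Under H₀, SE = √(p₀(1−p₀)/n) = √(0.80·0.20/66) = √0.002424242 = 0.049237.
Test statistic (full precision, shown to 4 dp): z = (60/66 − 0.80)/SE₀ ≈ 2.2156.
From the standard normal, 2·P(Z ≥ |z|) = 0.0267.

p-value = 0.0267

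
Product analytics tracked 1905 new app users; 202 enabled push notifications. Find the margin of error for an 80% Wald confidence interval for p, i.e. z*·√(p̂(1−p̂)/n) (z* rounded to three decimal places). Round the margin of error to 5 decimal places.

With x = 202 successes in n = 1905, p̂ = 0.10604.
SE = √(p̂(1−p̂)/n) = √(0.094793/1905) = 0.007054.
For 80% confidence, z* = 1.282.
So ME = 0.00904.

ME = 0.00904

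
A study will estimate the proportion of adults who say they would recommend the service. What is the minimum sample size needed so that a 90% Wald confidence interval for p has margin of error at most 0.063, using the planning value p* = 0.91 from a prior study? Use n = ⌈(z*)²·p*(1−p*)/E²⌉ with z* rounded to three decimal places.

n = 56

z* = 1.645 at the 90% level.
p*(1−p*) = 0.91·0.09 = 0.0819.
(z*)²·p*(1−p*)/E² = 2.706025·0.0819/0.003969 = 55.839.
⌈55.839⌉ = 56.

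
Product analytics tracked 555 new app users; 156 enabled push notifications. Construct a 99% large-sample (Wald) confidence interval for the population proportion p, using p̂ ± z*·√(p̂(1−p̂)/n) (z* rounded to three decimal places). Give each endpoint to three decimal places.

The sample proportion is 156/555 = 0.28108.
SE(p̂) = √(0.28108·0.71892/555) = 0.019081.
For 99% confidence, z* = 2.576.
Margin of error: 2.576 × 0.019081 = 0.04915.
Interval: 0.28108 ± 0.04915 → (0.232, 0.330).

(0.232, 0.330)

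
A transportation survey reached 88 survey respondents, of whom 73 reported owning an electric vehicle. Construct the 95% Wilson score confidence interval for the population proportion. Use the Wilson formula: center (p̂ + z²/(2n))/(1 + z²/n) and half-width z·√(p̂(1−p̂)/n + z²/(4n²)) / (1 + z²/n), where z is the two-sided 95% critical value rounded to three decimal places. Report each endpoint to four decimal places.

p̂ = 73/88 = 0.82955; z = 1.960, so z² = 3.841600.
1 + z²/n = 1.043655.
Center = (0.82955 + 0.021827)/1.043655 = 0.81576.
Radicand: p̂(1−p̂)/n + z²/(4n²) = 0.001606816 + 0.000124019 = 0.001730835.
Half-width = z·√(radicand)/denom = 1.960·0.041603/1.043655 = 0.07813.
CI: 0.81576 ± 0.07813 = (0.7376, 0.8939).

(0.7376, 0.8939)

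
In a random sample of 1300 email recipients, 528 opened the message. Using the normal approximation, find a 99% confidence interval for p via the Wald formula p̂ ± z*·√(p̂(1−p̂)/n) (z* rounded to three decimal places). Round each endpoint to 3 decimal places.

(0.371, 0.441)

Sample proportion p̂ = 528/1300 = 0.40615.
Standard error of p̂: √(0.241193/1300) = √0.000185533 = 0.013621.
The 99% critical value is z* = 2.576.
Margin = 2.576·0.013621 = 0.03509.
Interval: 0.40615 ± 0.03509 → (0.371, 0.441).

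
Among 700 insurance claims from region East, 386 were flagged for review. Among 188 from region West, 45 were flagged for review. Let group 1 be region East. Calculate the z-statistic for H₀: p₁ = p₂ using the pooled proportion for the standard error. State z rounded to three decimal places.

z = 7.601

p̂₁ = 386/700 = 0.55143, p̂₂ = 45/188 = 0.23936.
Pooling: p̂ = 431/888 = 0.48536.
SE = √[p̂(1−p̂)(1/n₁+1/n₂)] = √[0.48536·0.51464·(1/700+1/188)] ≈ 0.041055.
z = (p̂₁ − p̂₂)/SE = (0.55143 − 0.23936)/0.041055 = 0.31207/0.041055 = 7.601.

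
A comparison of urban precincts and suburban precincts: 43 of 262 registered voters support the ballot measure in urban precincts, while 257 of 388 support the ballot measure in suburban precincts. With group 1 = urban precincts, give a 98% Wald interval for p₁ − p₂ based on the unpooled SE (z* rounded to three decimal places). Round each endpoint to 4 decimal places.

(-0.5754, -0.4211)

p̂₁ = 0.16412, p̂₂ = 0.66237, so the observed difference is -0.49825.
SE = √(0.000523611 + 0.000576380) = √0.001099991 = 0.033166.
The 98% critical value is z* = 2.326. Margin of error = 0.07714.
So the interval runs from -0.5754 to -0.4211.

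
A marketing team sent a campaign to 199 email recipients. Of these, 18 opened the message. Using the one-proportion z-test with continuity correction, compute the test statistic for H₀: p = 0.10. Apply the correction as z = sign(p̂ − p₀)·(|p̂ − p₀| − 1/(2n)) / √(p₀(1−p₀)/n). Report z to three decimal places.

The sample proportion is 18/199 = 0.09045. p̂ − p₀ = -0.009548.
1/(2n) = 0.002513.
Corrected numerator: |-0.009548| − 0.002513 = 0.007035.
Under H₀, SE = √(p₀(1−p₀)/n) = √(0.10·0.90/199) = √0.000452261 = 0.021266.
z = −0.007035/0.021266 = -0.331.

z = -0.331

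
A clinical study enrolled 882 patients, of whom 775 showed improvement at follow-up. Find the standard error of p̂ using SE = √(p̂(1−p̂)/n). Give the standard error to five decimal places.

The sample proportion is 775/882 = 0.87868.
p̂(1−p̂) = 0.106601.
SE = √(0.106601/882) = 0.01099.

SE = 0.01099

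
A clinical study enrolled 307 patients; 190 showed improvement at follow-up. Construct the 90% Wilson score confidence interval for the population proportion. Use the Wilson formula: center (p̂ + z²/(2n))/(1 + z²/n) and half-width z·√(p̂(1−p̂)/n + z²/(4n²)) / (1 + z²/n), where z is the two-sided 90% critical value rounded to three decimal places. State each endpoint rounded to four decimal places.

(0.5724, 0.6633)

p̂ = 190/307 = 0.61889; z = 1.645, so z² = 2.706025.
1 + z²/n = 1.008814.
Adjusted center: (0.61889 + z²/(2n))/1.008814 = 0.61785.
Radicand: p̂(1−p̂)/n + z²/(4n²) = 0.000768289 + 0.000007178 = 0.000775467.
Half-width = z·√(radicand)/denom = 1.645·0.027847/1.008814 = 0.04541.
CI: 0.61785 ± 0.04541 = (0.5724, 0.6633).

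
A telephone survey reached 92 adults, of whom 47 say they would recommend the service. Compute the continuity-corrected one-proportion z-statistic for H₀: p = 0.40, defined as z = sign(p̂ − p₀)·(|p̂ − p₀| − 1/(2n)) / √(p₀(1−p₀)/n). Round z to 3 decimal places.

z = 2.064

Sample proportion p̂ = 47/92 = 0.51087. p̂ − p₀ = 0.110870.
1/(2n) = 0.005435.
Corrected numerator: |0.110870| − 0.005435 = 0.105435.
SE₀ = √(0.40·0.60/92) = 0.051075.
z = (+)0.105435/0.051075 = 2.064.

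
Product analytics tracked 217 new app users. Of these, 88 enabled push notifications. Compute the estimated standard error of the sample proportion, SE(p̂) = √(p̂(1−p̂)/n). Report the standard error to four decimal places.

p̂ = 88/217 = 0.40553.
p̂(1−p̂) = 0.241075.
SE = √(0.241075/217) = 0.0333.

SE = 0.0333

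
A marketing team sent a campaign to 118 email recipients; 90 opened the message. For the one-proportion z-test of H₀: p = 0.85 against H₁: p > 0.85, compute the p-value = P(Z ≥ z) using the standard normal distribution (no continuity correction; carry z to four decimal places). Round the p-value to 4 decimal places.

With x = 90 successes in n = 118, p̂ = 0.76271.
SE₀ = √(0.85·0.15/118) = 0.032871.
Test statistic (full precision, shown to 4 dp): z = (90/118 − 0.85)/SE₀ ≈ -2.6555.
From the standard normal, P(Z ≥ z) = 0.9960.

p-value = 0.9960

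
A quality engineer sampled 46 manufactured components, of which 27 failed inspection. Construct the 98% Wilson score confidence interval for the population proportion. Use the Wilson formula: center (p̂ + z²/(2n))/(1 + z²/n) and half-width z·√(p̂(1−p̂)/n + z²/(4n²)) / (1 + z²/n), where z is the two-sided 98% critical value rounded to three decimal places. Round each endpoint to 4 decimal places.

p̂ = 27/46 = 0.58696; z = 2.326, so z² = 5.410276.
1 + z²/n = 1.117615.
Center = (0.58696 + 0.058807)/1.117615 = 0.57781.
Radicand: p̂(1−p̂)/n + z²/(4n²) = 0.005270404 + 0.000639210 = 0.005909614.
Half-width = 2.326·√0.005909614/1.117615 = 0.15999.
CI: 0.57781 ± 0.15999 = (0.4178, 0.7378).

(0.4178, 0.7378)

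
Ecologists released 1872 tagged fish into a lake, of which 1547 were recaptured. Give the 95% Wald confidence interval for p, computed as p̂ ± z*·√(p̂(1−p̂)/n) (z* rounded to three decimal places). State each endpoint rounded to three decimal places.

The sample proportion is 1547/1872 = 0.82639.
SE(p̂) = √(0.82639·0.17361/1872) = 0.008754.
The 95% critical value is z* = 1.960.
Margin = 1.960·0.008754 = 0.01716.
Interval: 0.82639 ± 0.01716 → (0.809, 0.844).

(0.809, 0.844)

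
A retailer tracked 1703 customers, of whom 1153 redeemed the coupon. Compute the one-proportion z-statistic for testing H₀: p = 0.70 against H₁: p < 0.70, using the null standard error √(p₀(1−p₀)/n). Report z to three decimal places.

p̂ = 1153/1703 = 0.67704.
SE₀ = √(0.70·0.30/1703) = 0.011105.
z = (0.67704 − 0.70)/0.011105 = -0.02296/0.011105 = -2.068.

z = -2.068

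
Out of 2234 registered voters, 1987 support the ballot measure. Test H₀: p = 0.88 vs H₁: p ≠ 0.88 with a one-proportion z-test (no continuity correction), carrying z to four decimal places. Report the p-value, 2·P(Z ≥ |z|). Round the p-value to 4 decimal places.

p̂ = 1987/2234 = 0.88944.
Null standard error: √(0.88·0.12/2234) = √0.000047269 = 0.006875.
Test statistic (full precision, shown to 4 dp): z = (1987/2234 − 0.88)/SE₀ ≈ 1.3725.
From the standard normal, 2·P(Z ≥ |z|) = 0.1699.

p-value = 0.1699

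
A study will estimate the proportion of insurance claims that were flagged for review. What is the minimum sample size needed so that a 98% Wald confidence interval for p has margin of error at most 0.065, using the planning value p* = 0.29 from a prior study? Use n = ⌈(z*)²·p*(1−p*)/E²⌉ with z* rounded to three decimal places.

n = 264

For 98% confidence, z* = 2.326.
p*(1−p*) = 0.2059.
(z*)²·p*(1−p*)/E² = 5.410276·0.2059/0.004225 = 263.663.
Rounding up, n = 264.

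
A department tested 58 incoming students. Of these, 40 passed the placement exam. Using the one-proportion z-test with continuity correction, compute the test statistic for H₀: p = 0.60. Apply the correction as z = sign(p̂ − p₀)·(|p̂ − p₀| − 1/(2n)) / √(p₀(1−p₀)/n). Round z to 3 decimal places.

Sample proportion p̂ = 40/58 = 0.68966. p̂ − p₀ = 0.089655.
1/(2n) = 0.008621.
Corrected numerator: |0.089655| − 0.008621 = 0.081034.
Under H₀, SE = √(p₀(1−p₀)/n) = √(0.60·0.40/58) = √0.004137931 = 0.064327.
z = +0.081034/0.064327 = 1.260.

z = 1.260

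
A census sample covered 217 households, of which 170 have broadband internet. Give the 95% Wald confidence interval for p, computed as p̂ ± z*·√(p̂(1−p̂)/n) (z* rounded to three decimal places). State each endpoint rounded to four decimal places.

Sample proportion p̂ = 170/217 = 0.78341.
Standard error of p̂: √(0.169679/217) = √0.000781929 = 0.027963.
For 95% confidence, z* = 1.960.
Margin = 1.960·0.027963 = 0.05481.
CI: 0.78341 ± 0.05481 = (0.7286, 0.8382).

(0.7286, 0.8382)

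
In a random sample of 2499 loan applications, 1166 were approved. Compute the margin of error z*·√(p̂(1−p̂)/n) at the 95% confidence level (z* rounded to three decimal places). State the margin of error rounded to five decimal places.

The sample proportion is 1166/2499 = 0.46659.
Standard error of p̂: √(0.248884/2499) = √0.000099593 = 0.009980.
z* = 1.960 at the 95% level.
So ME = 0.01956.

ME = 0.01956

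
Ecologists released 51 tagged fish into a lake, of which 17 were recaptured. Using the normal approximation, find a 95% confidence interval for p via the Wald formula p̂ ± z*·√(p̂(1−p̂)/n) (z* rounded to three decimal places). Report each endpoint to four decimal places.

(0.2040, 0.4627)

Sample proportion p̂ = 17/51 = 0.33333.
SE = √(p̂(1−p̂)/n) = √(0.222222/51) = 0.066010.
For 95% confidence, z* = 1.960.
Margin of error: 1.960 × 0.066010 = 0.12938.
CI: 0.33333 ± 0.12938 = (0.2040, 0.4627).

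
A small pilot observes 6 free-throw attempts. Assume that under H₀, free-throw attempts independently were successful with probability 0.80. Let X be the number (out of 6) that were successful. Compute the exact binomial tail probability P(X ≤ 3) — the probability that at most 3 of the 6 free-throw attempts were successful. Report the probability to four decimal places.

X ~ Binomial(n=6, p=0.80).
P(X ≤ 3) = C(6,0)·0.80^0·0.20^6 + C(6,1)·0.80^1·0.20^5 + C(6,2)·0.80^2·0.20^4 + C(6,3)·0.80^3·0.20^3.
= 0.000064 + 0.001536 + 0.015360 + 0.081920 = 0.0989.

P = 0.0989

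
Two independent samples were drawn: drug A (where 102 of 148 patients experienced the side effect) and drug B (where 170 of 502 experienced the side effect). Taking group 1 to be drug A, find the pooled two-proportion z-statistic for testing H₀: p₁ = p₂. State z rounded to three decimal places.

z = 7.597

p̂₁ = 102/148 = 0.68919, p̂₂ = 170/502 = 0.33865.
Pooling: p̂ = 272/650 = 0.41846.
SE = √[p̂(1−p̂)(1/n₁+1/n₂)] = √[0.41846·0.58154·(1/148+1/502)] ≈ 0.046141.
z = (p̂₁ − p̂₂)/SE = (0.68919 − 0.33865)/0.046141 = 0.35054/0.046141 = 7.597.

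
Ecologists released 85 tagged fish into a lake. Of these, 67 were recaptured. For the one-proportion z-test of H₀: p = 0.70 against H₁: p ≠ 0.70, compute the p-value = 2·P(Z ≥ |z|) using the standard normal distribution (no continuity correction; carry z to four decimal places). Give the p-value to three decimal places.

p-value = 0.076

Sample proportion p̂ = 67/85 = 0.78824.
Null standard error: √(0.70·0.30/85) = √0.002470588 = 0.049705.
Test statistic (full precision, shown to 4 dp): z = (67/85 − 0.70)/SE₀ ≈ 1.7752.
From the standard normal, 2·P(Z ≥ |z|) = 0.076.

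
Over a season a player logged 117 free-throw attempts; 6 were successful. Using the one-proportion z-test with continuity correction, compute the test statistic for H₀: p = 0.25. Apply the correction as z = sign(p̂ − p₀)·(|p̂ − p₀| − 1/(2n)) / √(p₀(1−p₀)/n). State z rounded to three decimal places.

z = -4.857

With x = 6 successes in n = 117, p̂ = 0.05128. p̂ − p₀ = -0.198718.
Continuity correction 1/(2n) = 1/234 = 0.004274.
Corrected numerator: |-0.198718| − 0.004274 = 0.194444.
Under H₀, SE = √(p₀(1−p₀)/n) = √(0.25·0.75/117) = √0.001602564 = 0.040032.
z = (−)0.194444/0.040032 = -4.857.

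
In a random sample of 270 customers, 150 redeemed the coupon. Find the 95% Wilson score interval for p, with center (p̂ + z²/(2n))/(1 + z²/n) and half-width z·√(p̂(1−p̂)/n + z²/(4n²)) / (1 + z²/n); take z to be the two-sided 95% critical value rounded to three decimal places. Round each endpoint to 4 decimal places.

(0.4959, 0.6136)

p̂ = 150/270 = 0.55556; z = 1.960, so z² = 3.841600.
1 + z²/n = 1.014228.
Center = (0.55556 + 0.007114)/1.014228 = 0.55478.
Radicand: p̂(1−p̂)/n + z²/(4n²) = 0.000914495 + 0.000013174 = 0.000927669.
Half-width = z·√(radicand)/denom = 1.960·0.030458/1.014228 = 0.05886.
So the interval runs from 0.4959 to 0.6136.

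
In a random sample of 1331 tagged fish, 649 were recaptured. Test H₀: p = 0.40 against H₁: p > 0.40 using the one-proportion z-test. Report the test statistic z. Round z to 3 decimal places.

z = 6.524

p̂ = 649/1331 = 0.48760.
Under H₀, SE = √(p₀(1−p₀)/n) = √(0.40·0.60/1331) = √0.000180316 = 0.013428.
Test statistic: z = 0.08760/0.013428 = 6.524.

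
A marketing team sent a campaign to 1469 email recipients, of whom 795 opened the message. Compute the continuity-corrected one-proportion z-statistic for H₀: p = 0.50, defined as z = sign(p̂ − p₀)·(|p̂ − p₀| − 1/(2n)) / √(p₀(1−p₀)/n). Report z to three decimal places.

z = 3.131

p̂ = 795/1469 = 0.54118. p̂ − p₀ = 0.041184.
Continuity correction 1/(2n) = 1/2938 = 0.000340.
Corrected numerator: |0.041184| − 0.000340 = 0.040844.
Under H₀, SE = √(p₀(1−p₀)/n) = √(0.50·0.50/1469) = √0.000170184 = 0.013045.
z = +0.040844/0.013045 = 3.131.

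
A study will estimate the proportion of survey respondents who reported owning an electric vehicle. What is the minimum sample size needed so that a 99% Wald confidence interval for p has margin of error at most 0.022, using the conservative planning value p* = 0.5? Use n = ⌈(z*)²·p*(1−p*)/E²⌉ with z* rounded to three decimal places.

n = 3428

z* = 2.576 at the 99% level.
p*(1−p*) = 0.50·0.50 = 0.2500.
Required n before rounding: 6.635776 × 0.2500 / 0.022² = 3427.570.
⌈3427.570⌉ = 3428.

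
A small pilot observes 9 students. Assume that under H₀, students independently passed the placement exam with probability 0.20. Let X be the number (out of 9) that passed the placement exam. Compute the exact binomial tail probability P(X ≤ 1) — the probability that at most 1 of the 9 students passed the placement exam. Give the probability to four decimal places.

X ~ Binomial(n=9, p=0.20).
P(X ≤ 1) = C(9,0)·0.20^0·0.80^9 + C(9,1)·0.20^1·0.80^8.
= 0.134218 + 0.301990 = 0.4362.

P = 0.4362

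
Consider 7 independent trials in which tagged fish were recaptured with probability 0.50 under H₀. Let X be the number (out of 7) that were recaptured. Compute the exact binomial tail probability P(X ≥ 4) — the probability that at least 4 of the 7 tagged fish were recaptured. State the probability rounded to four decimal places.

P = 0.5000

X is binomial with n = 7 and p = 0.50.
P(X ≥ 4) = C(7,4)·0.50^4·0.50^3 + C(7,5)·0.50^5·0.50^2 + C(7,6)·0.50^6·0.50^1 + C(7,7)·0.50^7·0.50^0.
= 0.273438 + 0.164062 + 0.054688 + 0.007812 = 0.5000.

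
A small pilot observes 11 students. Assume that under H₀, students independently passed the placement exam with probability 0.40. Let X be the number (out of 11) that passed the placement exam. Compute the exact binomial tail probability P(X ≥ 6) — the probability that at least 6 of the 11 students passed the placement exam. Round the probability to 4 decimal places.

X is binomial with n = 11 and p = 0.40.
P(X ≥ 6) = Σ_{j=6}^{11} C(11,j)·0.40^j·0.60^{11−j}.
= 0.147149 + 0.070071 + 0.023357 + 0.005190 + 0.000692 + 0.000042 = 0.2465.

P = 0.2465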